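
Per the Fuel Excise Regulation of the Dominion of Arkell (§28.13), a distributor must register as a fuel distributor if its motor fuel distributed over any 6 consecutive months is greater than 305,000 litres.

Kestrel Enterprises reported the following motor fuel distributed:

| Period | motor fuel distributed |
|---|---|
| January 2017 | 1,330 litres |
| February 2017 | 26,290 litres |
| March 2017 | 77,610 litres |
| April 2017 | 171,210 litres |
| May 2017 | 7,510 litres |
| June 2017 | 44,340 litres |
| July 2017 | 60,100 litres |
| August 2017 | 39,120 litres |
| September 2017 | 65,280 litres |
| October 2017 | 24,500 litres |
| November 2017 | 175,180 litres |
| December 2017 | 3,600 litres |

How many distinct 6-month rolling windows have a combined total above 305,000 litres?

January 2017–June 2017: 1,330 litres + 26,290 litres + 77,610 litres + 171,210 litres + 7,510 litres + 44,340 litres = 328,290 litres (over)
February 2017–July 2017: 26,290 litres + 77,610 litres + 171,210 litres + 7,510 litres + 44,340 litres + 60,100 litres = 387,060 litres (over)
March 2017–August 2017: 77,610 litres + 171,210 litres + 7,510 litres + 44,340 litres + 60,100 litres + 39,120 litres = 399,890 litres (over)
April 2017–September 2017: 171,210 litres + 7,510 litres + 44,340 litres + 60,100 litres + 39,120 litres + 65,280 litres = 387,560 litres (over)
May 2017–October 2017: 7,510 litres + 44,340 litres + 60,100 litres + 39,120 litres + 65,280 litres + 24,500 litres = 240,850 litres (under)
June 2017–November 2017: 44,340 litres + 60,100 litres + 39,120 litres + 65,280 litres + 24,500 litres + 175,180 litres = 408,520 litres (over)
July 2017–December 2017: 60,100 litres + 39,120 litres + 65,280 litres + 24,500 litres + 175,180 litres + 3,600 litres = 367,780 litres (over)
6 windows exceed the threshold.

6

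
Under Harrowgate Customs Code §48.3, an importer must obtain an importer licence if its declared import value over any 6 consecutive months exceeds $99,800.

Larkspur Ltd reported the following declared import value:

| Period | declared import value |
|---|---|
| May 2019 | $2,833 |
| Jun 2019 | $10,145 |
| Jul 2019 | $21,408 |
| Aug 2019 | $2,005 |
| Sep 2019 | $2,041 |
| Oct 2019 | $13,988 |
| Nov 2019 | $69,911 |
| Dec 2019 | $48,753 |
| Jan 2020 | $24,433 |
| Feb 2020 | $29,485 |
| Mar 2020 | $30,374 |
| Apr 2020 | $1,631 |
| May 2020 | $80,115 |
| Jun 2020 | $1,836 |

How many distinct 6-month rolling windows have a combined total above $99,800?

May 2019–Oct 2019: $2,833 + $10,145 + $21,408 + $2,005 + $2,041 + $13,988 = $52,420 (under)
Jun 2019–Nov 2019: $10,145 + $21,408 + $2,005 + $2,041 + $13,988 + $69,911 = $119,498 (over)
Jul 2019–Dec 2019: $21,408 + $2,005 + $2,041 + $13,988 + $69,911 + $48,753 = $158,106 (over)
Aug 2019–Jan 2020: $2,005 + $2,041 + $13,988 + $69,911 + $48,753 + $24,433 = $161,131 (over)
Sep 2019–Feb 2020: $2,041 + $13,988 + $69,911 + $48,753 + $24,433 + $29,485 = $188,611 (over)
Oct 2019–Mar 2020: $13,988 + $69,911 + $48,753 + $24,433 + $29,485 + $30,374 = $216,944 (over)
Nov 2019–Apr 2020: $69,911 + $48,753 + $24,433 + $29,485 + $30,374 + $1,631 = $204,587 (over)
Dec 2019–May 2020: $48,753 + $24,433 + $29,485 + $30,374 + $1,631 + $80,115 = $214,791 (over)
Jan 2020–Jun 2020: $24,433 + $29,485 + $30,374 + $1,631 + $80,115 + $1,836 = $167,874 (over)
8 windows exceed the threshold.

8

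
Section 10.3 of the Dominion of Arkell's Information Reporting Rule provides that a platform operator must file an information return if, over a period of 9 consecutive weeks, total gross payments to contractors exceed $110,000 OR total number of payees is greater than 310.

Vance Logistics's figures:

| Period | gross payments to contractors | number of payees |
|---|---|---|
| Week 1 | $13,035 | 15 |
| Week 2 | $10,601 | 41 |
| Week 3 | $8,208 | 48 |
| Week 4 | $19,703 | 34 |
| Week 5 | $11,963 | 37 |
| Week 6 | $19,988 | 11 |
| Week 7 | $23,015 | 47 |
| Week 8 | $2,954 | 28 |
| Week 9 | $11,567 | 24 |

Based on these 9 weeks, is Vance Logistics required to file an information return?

Total gross payments to contractors: $13,035 + $10,601 + $8,208 + $19,703 + $11,963 + $19,988 + $23,015 + $2,954 + $11,567 = $121,034 (> $110,000).
Total number of payees: 15 + 41 + 48 + 34 + 37 + 11 + 47 + 28 + 24 = 285 (≤ 310).
The test is 'or': at least one threshold is exceeded.

Yes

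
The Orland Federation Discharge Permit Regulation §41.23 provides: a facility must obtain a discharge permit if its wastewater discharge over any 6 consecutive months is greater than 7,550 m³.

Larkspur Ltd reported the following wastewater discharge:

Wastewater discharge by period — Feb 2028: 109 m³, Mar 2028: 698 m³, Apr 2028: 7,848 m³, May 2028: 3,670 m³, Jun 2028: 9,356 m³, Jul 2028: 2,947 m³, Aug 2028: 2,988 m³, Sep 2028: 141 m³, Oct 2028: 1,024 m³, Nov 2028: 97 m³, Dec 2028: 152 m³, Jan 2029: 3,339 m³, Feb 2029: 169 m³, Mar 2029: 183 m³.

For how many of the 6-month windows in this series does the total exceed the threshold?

6

Feb 2028–Jul 2028: 109 m³ + 698 m³ + 7,848 m³ + 3,670 m³ + 9,356 m³ + 2,947 m³ = 24,628 m³ (over)
Mar 2028–Aug 2028: 698 m³ + 7,848 m³ + 3,670 m³ + 9,356 m³ + 2,947 m³ + 2,988 m³ = 27,507 m³ (over)
Apr 2028–Sep 2028: 7,848 m³ + 3,670 m³ + 9,356 m³ + 2,947 m³ + 2,988 m³ + 141 m³ = 26,950 m³ (over)
May 2028–Oct 2028: 3,670 m³ + 9,356 m³ + 2,947 m³ + 2,988 m³ + 141 m³ + 1,024 m³ = 20,126 m³ (over)
Jun 2028–Nov 2028: 9,356 m³ + 2,947 m³ + 2,988 m³ + 141 m³ + 1,024 m³ + 97 m³ = 16,553 m³ (over)
Jul 2028–Dec 2028: 2,947 m³ + 2,988 m³ + 141 m³ + 1,024 m³ + 97 m³ + 152 m³ = 7,349 m³ (under)
Aug 2028–Jan 2029: 2,988 m³ + 141 m³ + 1,024 m³ + 97 m³ + 152 m³ + 3,339 m³ = 7,741 m³ (over)
Sep 2028–Feb 2029: 141 m³ + 1,024 m³ + 97 m³ + 152 m³ + 3,339 m³ + 169 m³ = 4,922 m³ (under)
Oct 2028–Mar 2029: 1,024 m³ + 97 m³ + 152 m³ + 3,339 m³ + 169 m³ + 183 m³ = 4,964 m³ (under)
6 windows exceed the threshold.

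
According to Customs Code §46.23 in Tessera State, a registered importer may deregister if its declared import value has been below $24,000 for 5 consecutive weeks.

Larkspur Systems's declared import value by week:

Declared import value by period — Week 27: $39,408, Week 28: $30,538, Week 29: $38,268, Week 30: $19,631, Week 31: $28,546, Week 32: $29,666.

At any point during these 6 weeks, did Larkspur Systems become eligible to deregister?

No

Weeks below $24,000: Week 30.
Longest run of consecutive weeks below the threshold: 1.
1 < 5, so Larkspur Systems never became eligible.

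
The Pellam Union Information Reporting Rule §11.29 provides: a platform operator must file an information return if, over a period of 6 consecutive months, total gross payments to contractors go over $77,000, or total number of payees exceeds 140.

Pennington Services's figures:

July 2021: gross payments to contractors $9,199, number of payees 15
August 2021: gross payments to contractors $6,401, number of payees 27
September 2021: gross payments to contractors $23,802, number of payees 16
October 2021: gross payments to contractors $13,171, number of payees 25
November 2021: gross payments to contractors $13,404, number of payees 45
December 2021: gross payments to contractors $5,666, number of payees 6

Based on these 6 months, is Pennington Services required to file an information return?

No

Total gross payments to contractors: $9,199 + $6,401 + $23,802 + $13,171 + $13,404 + $5,666 = $71,643 (≤ $77,000).
Total number of payees: 15 + 27 + 16 + 25 + 45 + 6 = 134 (≤ 140).
The test is 'or': neither threshold is exceeded.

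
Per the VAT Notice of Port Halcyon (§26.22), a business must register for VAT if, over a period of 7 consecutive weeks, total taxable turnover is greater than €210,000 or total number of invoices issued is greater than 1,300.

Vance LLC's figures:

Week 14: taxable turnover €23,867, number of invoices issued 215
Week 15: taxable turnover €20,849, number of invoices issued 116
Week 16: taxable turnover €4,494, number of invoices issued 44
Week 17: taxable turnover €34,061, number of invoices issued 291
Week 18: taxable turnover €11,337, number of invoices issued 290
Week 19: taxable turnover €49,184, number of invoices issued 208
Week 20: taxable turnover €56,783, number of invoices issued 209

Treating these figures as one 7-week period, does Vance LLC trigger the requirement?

Total taxable turnover: €23,867 + €20,849 + €4,494 + €34,061 + €11,337 + €49,184 + €56,783 = €200,575 (≤ €210,000).
Total number of invoices issued: 215 + 116 + 44 + 291 + 290 + 208 + 209 = 1,373 (> 1,300).
The test is 'or': at least one threshold is exceeded.

Yes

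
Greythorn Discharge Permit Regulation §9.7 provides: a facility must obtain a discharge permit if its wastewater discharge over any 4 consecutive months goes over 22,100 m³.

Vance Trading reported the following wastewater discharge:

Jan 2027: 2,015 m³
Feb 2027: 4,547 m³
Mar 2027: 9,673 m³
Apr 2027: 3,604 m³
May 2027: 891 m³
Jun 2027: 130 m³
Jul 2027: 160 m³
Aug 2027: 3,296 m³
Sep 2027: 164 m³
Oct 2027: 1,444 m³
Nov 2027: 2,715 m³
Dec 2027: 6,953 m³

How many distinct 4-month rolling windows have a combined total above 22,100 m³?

0

Jan 2027–Apr 2027: 2,015 m³ + 4,547 m³ + 9,673 m³ + 3,604 m³ = 19,839 m³ (under)
Feb 2027–May 2027: 4,547 m³ + 9,673 m³ + 3,604 m³ + 891 m³ = 18,715 m³ (under)
Mar 2027–Jun 2027: 9,673 m³ + 3,604 m³ + 891 m³ + 130 m³ = 14,298 m³ (under)
Apr 2027–Jul 2027: 3,604 m³ + 891 m³ + 130 m³ + 160 m³ = 4,785 m³ (under)
May 2027–Aug 2027: 891 m³ + 130 m³ + 160 m³ + 3,296 m³ = 4,477 m³ (under)
Jun 2027–Sep 2027: 130 m³ + 160 m³ + 3,296 m³ + 164 m³ = 3,750 m³ (under)
Jul 2027–Oct 2027: 160 m³ + 3,296 m³ + 164 m³ + 1,444 m³ = 5,064 m³ (under)
Aug 2027–Nov 2027: 3,296 m³ + 164 m³ + 1,444 m³ + 2,715 m³ = 7,619 m³ (under)
Sep 2027–Dec 2027: 164 m³ + 1,444 m³ + 2,715 m³ + 6,953 m³ = 11,276 m³ (under)
0 windows exceed the threshold.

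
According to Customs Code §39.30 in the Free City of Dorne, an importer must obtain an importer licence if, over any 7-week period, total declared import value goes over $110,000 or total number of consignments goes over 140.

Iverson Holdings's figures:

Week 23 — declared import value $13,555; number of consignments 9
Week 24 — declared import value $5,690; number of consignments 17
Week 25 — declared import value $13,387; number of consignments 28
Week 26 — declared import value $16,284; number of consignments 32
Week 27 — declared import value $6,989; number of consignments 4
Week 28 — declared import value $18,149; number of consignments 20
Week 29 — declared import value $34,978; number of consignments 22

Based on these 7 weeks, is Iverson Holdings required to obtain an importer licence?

Total declared import value: $13,555 + $5,690 + $13,387 + $16,284 + $6,989 + $18,149 + $34,978 = $109,032 (≤ $110,000).
Total number of consignments: 9 + 17 + 28 + 32 + 4 + 20 + 22 = 132 (≤ 140).
The test is 'or': neither threshold is exceeded.

No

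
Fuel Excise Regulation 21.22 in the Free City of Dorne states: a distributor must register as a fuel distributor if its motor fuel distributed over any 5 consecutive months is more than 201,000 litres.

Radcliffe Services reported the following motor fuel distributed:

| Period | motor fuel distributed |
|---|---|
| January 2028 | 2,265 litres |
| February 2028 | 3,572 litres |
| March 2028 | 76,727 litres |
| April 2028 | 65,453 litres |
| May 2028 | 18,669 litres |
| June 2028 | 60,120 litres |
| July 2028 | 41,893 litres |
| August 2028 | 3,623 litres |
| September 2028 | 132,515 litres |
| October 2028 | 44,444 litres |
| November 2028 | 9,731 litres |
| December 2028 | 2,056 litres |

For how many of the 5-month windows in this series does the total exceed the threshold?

January 2028–May 2028: 2,265 litres + 3,572 litres + 76,727 litres + 65,453 litres + 18,669 litres = 166,686 litres (under)
February 2028–June 2028: 3,572 litres + 76,727 litres + 65,453 litres + 18,669 litres + 60,120 litres = 224,541 litres (over)
March 2028–July 2028: 76,727 litres + 65,453 litres + 18,669 litres + 60,120 litres + 41,893 litres = 262,862 litres (over)
April 2028–August 2028: 65,453 litres + 18,669 litres + 60,120 litres + 41,893 litres + 3,623 litres = 189,758 litres (under)
May 2028–September 2028: 18,669 litres + 60,120 litres + 41,893 litres + 3,623 litres + 132,515 litres = 256,820 litres (over)
June 2028–October 2028: 60,120 litres + 41,893 litres + 3,623 litres + 132,515 litres + 44,444 litres = 282,595 litres (over)
July 2028–November 2028: 41,893 litres + 3,623 litres + 132,515 litres + 44,444 litres + 9,731 litres = 232,206 litres (over)
August 2028–December 2028: 3,623 litres + 132,515 litres + 44,444 litres + 9,731 litres + 2,056 litres = 192,369 litres (under)
5 windows exceed the threshold.

5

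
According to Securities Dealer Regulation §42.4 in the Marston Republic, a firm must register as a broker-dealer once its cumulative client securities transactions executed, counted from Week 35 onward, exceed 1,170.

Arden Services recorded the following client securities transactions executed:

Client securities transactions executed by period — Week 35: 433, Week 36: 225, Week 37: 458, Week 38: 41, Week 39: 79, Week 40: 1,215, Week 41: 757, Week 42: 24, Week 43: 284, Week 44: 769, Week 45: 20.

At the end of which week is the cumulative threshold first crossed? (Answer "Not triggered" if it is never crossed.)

Through Week 35: 433
Through Week 36: 658
Through Week 37: 1,116
Through Week 38: 1,157
Through Week 39: 1,236 ← exceeds threshold

Week 39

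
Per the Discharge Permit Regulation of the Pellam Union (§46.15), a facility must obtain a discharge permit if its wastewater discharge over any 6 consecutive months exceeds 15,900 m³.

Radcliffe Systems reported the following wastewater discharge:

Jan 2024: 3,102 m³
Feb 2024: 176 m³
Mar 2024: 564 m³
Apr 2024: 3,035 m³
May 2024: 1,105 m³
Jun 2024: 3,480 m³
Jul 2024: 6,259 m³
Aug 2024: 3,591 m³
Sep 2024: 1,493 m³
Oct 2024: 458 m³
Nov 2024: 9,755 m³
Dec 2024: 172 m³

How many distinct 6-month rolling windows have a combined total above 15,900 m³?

5

Jan 2024–Jun 2024: 3,102 m³ + 176 m³ + 564 m³ + 3,035 m³ + 1,105 m³ + 3,480 m³ = 11,462 m³ (under)
Feb 2024–Jul 2024: 176 m³ + 564 m³ + 3,035 m³ + 1,105 m³ + 3,480 m³ + 6,259 m³ = 14,619 m³ (under)
Mar 2024–Aug 2024: 564 m³ + 3,035 m³ + 1,105 m³ + 3,480 m³ + 6,259 m³ + 3,591 m³ = 18,034 m³ (over)
Apr 2024–Sep 2024: 3,035 m³ + 1,105 m³ + 3,480 m³ + 6,259 m³ + 3,591 m³ + 1,493 m³ = 18,963 m³ (over)
May 2024–Oct 2024: 1,105 m³ + 3,480 m³ + 6,259 m³ + 3,591 m³ + 1,493 m³ + 458 m³ = 16,386 m³ (over)
Jun 2024–Nov 2024: 3,480 m³ + 6,259 m³ + 3,591 m³ + 1,493 m³ + 458 m³ + 9,755 m³ = 25,036 m³ (over)
Jul 2024–Dec 2024: 6,259 m³ + 3,591 m³ + 1,493 m³ + 458 m³ + 9,755 m³ + 172 m³ = 21,728 m³ (over)
5 windows exceed the threshold.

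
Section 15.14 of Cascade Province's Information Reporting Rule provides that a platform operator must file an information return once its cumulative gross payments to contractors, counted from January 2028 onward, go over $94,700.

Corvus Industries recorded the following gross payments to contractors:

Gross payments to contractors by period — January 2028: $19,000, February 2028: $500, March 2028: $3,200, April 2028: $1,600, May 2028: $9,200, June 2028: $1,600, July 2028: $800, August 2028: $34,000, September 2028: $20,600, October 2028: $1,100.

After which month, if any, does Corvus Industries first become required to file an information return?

Through January 2028: $19,000
Through February 2028: $19,500
Through March 2028: $22,700
Through April 2028: $24,300
Through May 2028: $33,500
Through June 2028: $35,100
Through July 2028: $35,900
Through August 2028: $69,900
Through September 2028: $90,500
Through October 2028: $91,600
Final cumulative total $91,600 ≤ $94,700; the threshold is never exceeded.

Not triggered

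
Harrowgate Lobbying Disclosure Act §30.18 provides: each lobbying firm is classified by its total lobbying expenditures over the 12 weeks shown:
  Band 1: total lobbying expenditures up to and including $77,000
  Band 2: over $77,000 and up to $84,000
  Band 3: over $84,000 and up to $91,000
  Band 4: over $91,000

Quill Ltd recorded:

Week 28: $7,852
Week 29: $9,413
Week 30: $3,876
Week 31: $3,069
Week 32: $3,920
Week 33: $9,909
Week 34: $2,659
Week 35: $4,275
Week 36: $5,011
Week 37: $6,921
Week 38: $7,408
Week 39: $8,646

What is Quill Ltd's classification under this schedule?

Total lobbying expenditures: $7,852 + $9,413 + $3,876 + $3,069 + $3,920 + $9,909 + $2,659 + $4,275 + $5,011 + $6,921 + $7,408 + $8,646 = $72,959.
$72,959 ≤ $77,000, so Band 1 applies.

Band 1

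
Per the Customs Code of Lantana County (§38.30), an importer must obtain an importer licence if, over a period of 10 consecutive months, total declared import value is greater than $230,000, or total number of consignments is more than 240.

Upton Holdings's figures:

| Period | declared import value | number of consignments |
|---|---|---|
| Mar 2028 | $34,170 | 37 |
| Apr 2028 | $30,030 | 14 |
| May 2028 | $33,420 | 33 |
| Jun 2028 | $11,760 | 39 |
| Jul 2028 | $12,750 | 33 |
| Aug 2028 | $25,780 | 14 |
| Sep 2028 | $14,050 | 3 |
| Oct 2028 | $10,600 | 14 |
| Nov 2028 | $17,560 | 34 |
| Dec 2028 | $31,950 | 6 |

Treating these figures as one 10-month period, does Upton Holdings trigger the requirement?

Total declared import value: $34,170 + $30,030 + $33,420 + $11,760 + $12,750 + $25,780 + $14,050 + $10,600 + $17,560 + $31,950 = $222,070 (≤ $230,000).
Total number of consignments: 37 + 14 + 33 + 39 + 33 + 14 + 3 + 14 + 34 + 6 = 227 (≤ 240).
The test is 'or': neither threshold is exceeded.

No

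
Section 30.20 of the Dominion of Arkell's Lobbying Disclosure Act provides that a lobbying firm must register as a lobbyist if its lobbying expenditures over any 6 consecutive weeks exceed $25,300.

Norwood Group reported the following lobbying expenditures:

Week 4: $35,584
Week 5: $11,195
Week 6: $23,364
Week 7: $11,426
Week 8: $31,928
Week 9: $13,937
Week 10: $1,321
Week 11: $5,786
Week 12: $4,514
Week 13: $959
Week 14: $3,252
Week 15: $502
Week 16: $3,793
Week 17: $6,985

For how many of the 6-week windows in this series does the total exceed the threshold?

Week 4–Week 9: $35,584 + $11,195 + $23,364 + $11,426 + $31,928 + $13,937 = $127,434 (over)
Week 5–Week 10: $11,195 + $23,364 + $11,426 + $31,928 + $13,937 + $1,321 = $93,171 (over)
Week 6–Week 11: $23,364 + $11,426 + $31,928 + $13,937 + $1,321 + $5,786 = $87,762 (over)
Week 7–Week 12: $11,426 + $31,928 + $13,937 + $1,321 + $5,786 + $4,514 = $68,912 (over)
Week 8–Week 13: $31,928 + $13,937 + $1,321 + $5,786 + $4,514 + $959 = $58,445 (over)
Week 9–Week 14: $13,937 + $1,321 + $5,786 + $4,514 + $959 + $3,252 = $29,769 (over)
Week 10–Week 15: $1,321 + $5,786 + $4,514 + $959 + $3,252 + $502 = $16,334 (under)
Week 11–Week 16: $5,786 + $4,514 + $959 + $3,252 + $502 + $3,793 = $18,806 (under)
Week 12–Week 17: $4,514 + $959 + $3,252 + $502 + $3,793 + $6,985 = $20,005 (under)
6 windows exceed the threshold.

6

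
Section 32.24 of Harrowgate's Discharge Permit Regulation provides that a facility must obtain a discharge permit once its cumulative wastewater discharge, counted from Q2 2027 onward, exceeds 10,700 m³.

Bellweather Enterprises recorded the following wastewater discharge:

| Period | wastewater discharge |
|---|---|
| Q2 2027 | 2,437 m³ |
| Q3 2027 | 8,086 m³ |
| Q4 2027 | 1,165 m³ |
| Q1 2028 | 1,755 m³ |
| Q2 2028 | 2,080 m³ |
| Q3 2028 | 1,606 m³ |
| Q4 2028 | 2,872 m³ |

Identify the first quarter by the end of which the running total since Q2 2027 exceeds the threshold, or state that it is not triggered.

Through Q2 2027: 2,437 m³
Through Q3 2027: 10,523 m³
Through Q4 2027: 11,688 m³ ← exceeds threshold

Q4 2027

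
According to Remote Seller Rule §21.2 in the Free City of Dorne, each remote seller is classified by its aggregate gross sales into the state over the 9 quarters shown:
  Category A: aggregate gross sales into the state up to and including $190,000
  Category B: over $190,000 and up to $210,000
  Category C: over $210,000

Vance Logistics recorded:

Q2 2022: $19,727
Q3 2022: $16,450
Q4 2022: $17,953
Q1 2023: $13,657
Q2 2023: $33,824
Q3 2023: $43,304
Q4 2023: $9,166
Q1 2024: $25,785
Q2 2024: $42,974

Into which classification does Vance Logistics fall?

Aggregate gross sales into the state: $19,727 + $16,450 + $17,953 + $13,657 + $33,824 + $43,304 + $9,166 + $25,785 + $42,974 = $222,840.
$222,840 > $210,000, so Category C applies.

Category C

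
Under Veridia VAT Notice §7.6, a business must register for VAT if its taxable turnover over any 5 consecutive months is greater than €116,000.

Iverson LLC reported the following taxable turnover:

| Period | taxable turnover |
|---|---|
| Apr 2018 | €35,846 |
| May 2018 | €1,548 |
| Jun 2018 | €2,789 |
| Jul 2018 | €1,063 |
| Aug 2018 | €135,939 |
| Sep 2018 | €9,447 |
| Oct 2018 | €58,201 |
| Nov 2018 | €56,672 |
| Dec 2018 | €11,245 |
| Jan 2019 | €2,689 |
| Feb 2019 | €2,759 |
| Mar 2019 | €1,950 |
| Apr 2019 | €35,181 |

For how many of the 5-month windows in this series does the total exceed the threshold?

7

Apr 2018–Aug 2018: €35,846 + €1,548 + €2,789 + €1,063 + €135,939 = €177,185 (over)
May 2018–Sep 2018: €1,548 + €2,789 + €1,063 + €135,939 + €9,447 = €150,786 (over)
Jun 2018–Oct 2018: €2,789 + €1,063 + €135,939 + €9,447 + €58,201 = €207,439 (over)
Jul 2018–Nov 2018: €1,063 + €135,939 + €9,447 + €58,201 + €56,672 = €261,322 (over)
Aug 2018–Dec 2018: €135,939 + €9,447 + €58,201 + €56,672 + €11,245 = €271,504 (over)
Sep 2018–Jan 2019: €9,447 + €58,201 + €56,672 + €11,245 + €2,689 = €138,254 (over)
Oct 2018–Feb 2019: €58,201 + €56,672 + €11,245 + €2,689 + €2,759 = €131,566 (over)
Nov 2018–Mar 2019: €56,672 + €11,245 + €2,689 + €2,759 + €1,950 = €75,315 (under)
Dec 2018–Apr 2019: €11,245 + €2,689 + €2,759 + €1,950 + €35,181 = €53,824 (under)
7 windows exceed the threshold.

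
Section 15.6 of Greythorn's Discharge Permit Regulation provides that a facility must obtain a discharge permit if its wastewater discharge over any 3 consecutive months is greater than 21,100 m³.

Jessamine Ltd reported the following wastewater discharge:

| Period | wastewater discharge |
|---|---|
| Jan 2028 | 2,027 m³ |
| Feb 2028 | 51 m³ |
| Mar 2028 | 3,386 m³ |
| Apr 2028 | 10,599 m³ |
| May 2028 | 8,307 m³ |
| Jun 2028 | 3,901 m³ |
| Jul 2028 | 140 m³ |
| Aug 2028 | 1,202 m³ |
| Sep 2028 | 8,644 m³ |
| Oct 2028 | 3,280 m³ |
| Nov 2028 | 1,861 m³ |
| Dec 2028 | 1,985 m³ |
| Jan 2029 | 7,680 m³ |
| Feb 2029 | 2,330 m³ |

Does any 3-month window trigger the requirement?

Jan 2028–Mar 2028: 2,027 m³ + 51 m³ + 3,386 m³ = 5,464 m³ (under)
Feb 2028–Apr 2028: 51 m³ + 3,386 m³ + 10,599 m³ = 14,036 m³ (under)
Mar 2028–May 2028: 3,386 m³ + 10,599 m³ + 8,307 m³ = 22,292 m³ (over)
Apr 2028–Jun 2028: 10,599 m³ + 8,307 m³ + 3,901 m³ = 22,807 m³ (over)
May 2028–Jul 2028: 8,307 m³ + 3,901 m³ + 140 m³ = 12,348 m³ (under)
Jun 2028–Aug 2028: 3,901 m³ + 140 m³ + 1,202 m³ = 5,243 m³ (under)
Jul 2028–Sep 2028: 140 m³ + 1,202 m³ + 8,644 m³ = 9,986 m³ (under)
Aug 2028–Oct 2028: 1,202 m³ + 8,644 m³ + 3,280 m³ = 13,126 m³ (under)
Sep 2028–Nov 2028: 8,644 m³ + 3,280 m³ + 1,861 m³ = 13,785 m³ (under)
Oct 2028–Dec 2028: 3,280 m³ + 1,861 m³ + 1,985 m³ = 7,126 m³ (under)
Nov 2028–Jan 2029: 1,861 m³ + 1,985 m³ + 7,680 m³ = 11,526 m³ (under)
Dec 2028–Feb 2029: 1,985 m³ + 7,680 m³ + 2,330 m³ = 11,995 m³ (under)
At least one window exceeds 21,100 m³.

Yes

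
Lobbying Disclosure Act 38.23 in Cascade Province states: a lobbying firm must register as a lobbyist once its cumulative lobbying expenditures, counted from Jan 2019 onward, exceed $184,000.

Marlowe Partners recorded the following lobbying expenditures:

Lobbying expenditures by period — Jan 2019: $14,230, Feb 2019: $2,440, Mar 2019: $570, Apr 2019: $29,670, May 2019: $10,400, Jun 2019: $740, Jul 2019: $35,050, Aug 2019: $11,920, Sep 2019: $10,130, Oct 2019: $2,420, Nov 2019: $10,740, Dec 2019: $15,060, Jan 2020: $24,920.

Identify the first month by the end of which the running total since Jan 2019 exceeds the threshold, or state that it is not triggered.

Not triggered

Through Jan 2019: $14,230
Through Feb 2019: $16,670
Through Mar 2019: $17,240
Through Apr 2019: $46,910
Through May 2019: $57,310
Through Jun 2019: $58,050
Through Jul 2019: $93,100
Through Aug 2019: $105,020
Through Sep 2019: $115,150
Through Oct 2019: $117,570
Through Nov 2019: $128,310
Through Dec 2019: $143,370
Through Jan 2020: $168,290
Final cumulative total $168,290 ≤ $184,000; the threshold is never exceeded.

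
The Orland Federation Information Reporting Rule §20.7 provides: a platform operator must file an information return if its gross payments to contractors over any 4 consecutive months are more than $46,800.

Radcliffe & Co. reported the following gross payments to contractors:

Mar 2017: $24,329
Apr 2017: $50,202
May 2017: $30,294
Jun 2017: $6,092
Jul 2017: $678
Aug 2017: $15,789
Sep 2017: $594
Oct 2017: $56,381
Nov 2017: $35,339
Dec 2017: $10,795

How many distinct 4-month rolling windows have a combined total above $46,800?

Mar 2017–Jun 2017: $24,329 + $50,202 + $30,294 + $6,092 = $110,917 (over)
Apr 2017–Jul 2017: $50,202 + $30,294 + $6,092 + $678 = $87,266 (over)
May 2017–Aug 2017: $30,294 + $6,092 + $678 + $15,789 = $52,853 (over)
Jun 2017–Sep 2017: $6,092 + $678 + $15,789 + $594 = $23,153 (under)
Jul 2017–Oct 2017: $678 + $15,789 + $594 + $56,381 = $73,442 (over)
Aug 2017–Nov 2017: $15,789 + $594 + $56,381 + $35,339 = $108,103 (over)
Sep 2017–Dec 2017: $594 + $56,381 + $35,339 + $10,795 = $103,109 (over)
6 windows exceed the threshold.

6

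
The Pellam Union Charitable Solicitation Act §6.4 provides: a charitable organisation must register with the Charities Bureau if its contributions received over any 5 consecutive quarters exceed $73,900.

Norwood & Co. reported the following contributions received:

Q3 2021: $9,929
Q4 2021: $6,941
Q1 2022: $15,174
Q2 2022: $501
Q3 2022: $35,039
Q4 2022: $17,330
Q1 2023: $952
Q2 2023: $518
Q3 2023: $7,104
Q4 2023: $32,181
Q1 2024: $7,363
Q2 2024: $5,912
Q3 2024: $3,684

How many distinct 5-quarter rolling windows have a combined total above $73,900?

Q3 2021–Q3 2022: $9,929 + $6,941 + $15,174 + $501 + $35,039 = $67,584 (under)
Q4 2021–Q4 2022: $6,941 + $15,174 + $501 + $35,039 + $17,330 = $74,985 (over)
Q1 2022–Q1 2023: $15,174 + $501 + $35,039 + $17,330 + $952 = $68,996 (under)
Q2 2022–Q2 2023: $501 + $35,039 + $17,330 + $952 + $518 = $54,340 (under)
Q3 2022–Q3 2023: $35,039 + $17,330 + $952 + $518 + $7,104 = $60,943 (under)
Q4 2022–Q4 2023: $17,330 + $952 + $518 + $7,104 + $32,181 = $58,085 (under)
Q1 2023–Q1 2024: $952 + $518 + $7,104 + $32,181 + $7,363 = $48,118 (under)
Q2 2023–Q2 2024: $518 + $7,104 + $32,181 + $7,363 + $5,912 = $53,078 (under)
Q3 2023–Q3 2024: $7,104 + $32,181 + $7,363 + $5,912 + $3,684 = $56,244 (under)
1 window exceeds the threshold.

1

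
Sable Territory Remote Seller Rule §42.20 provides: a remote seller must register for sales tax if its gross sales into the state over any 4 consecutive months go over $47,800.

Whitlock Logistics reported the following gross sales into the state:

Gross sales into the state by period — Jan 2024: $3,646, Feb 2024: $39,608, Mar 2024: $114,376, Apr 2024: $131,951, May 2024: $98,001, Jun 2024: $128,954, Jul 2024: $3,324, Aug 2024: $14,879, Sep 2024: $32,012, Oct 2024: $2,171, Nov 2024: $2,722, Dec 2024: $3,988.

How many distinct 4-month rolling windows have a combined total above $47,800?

8

Jan 2024–Apr 2024: $3,646 + $39,608 + $114,376 + $131,951 = $289,581 (over)
Feb 2024–May 2024: $39,608 + $114,376 + $131,951 + $98,001 = $383,936 (over)
Mar 2024–Jun 2024: $114,376 + $131,951 + $98,001 + $128,954 = $473,282 (over)
Apr 2024–Jul 2024: $131,951 + $98,001 + $128,954 + $3,324 = $362,230 (over)
May 2024–Aug 2024: $98,001 + $128,954 + $3,324 + $14,879 = $245,158 (over)
Jun 2024–Sep 2024: $128,954 + $3,324 + $14,879 + $32,012 = $179,169 (over)
Jul 2024–Oct 2024: $3,324 + $14,879 + $32,012 + $2,171 = $52,386 (over)
Aug 2024–Nov 2024: $14,879 + $32,012 + $2,171 + $2,722 = $51,784 (over)
Sep 2024–Dec 2024: $32,012 + $2,171 + $2,722 + $3,988 = $40,893 (under)
8 windows exceed the threshold.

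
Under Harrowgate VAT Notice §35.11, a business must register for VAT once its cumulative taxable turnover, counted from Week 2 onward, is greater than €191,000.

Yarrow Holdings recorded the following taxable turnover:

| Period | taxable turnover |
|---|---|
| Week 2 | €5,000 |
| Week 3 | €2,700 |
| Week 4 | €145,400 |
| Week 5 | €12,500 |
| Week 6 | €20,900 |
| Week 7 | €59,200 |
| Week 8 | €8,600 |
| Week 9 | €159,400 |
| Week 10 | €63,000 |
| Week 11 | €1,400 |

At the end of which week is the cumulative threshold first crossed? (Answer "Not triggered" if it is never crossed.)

Week 7

Through Week 2: €5,000
Through Week 3: €7,700
Through Week 4: €153,100
Through Week 5: €165,600
Through Week 6: €186,500
Through Week 7: €245,700 ← exceeds threshold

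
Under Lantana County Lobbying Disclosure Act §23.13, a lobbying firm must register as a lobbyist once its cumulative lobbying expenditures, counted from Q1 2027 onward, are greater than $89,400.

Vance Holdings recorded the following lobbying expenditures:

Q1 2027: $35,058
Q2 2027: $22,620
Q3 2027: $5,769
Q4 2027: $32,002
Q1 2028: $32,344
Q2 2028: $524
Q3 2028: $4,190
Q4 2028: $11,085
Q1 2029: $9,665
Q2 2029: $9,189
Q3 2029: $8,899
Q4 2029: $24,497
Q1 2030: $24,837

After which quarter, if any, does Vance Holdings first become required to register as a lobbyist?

Q4 2027

Through Q1 2027: $35,058
Through Q2 2027: $57,678
Through Q3 2027: $63,447
Through Q4 2027: $95,449 ← exceeds threshold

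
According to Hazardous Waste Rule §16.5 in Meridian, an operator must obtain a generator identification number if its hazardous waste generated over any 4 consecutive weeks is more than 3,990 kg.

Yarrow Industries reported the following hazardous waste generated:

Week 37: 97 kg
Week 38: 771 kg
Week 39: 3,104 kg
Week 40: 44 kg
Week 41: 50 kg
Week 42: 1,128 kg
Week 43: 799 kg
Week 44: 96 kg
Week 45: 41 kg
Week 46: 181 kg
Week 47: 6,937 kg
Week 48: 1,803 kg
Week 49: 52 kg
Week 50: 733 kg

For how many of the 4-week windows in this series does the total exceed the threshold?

6

Week 37–Week 40: 97 kg + 771 kg + 3,104 kg + 44 kg = 4,016 kg (over)
Week 38–Week 41: 771 kg + 3,104 kg + 44 kg + 50 kg = 3,969 kg (under)
Week 39–Week 42: 3,104 kg + 44 kg + 50 kg + 1,128 kg = 4,326 kg (over)
Week 40–Week 43: 44 kg + 50 kg + 1,128 kg + 799 kg = 2,021 kg (under)
Week 41–Week 44: 50 kg + 1,128 kg + 799 kg + 96 kg = 2,073 kg (under)
Week 42–Week 45: 1,128 kg + 799 kg + 96 kg + 41 kg = 2,064 kg (under)
Week 43–Week 46: 799 kg + 96 kg + 41 kg + 181 kg = 1,117 kg (under)
Week 44–Week 47: 96 kg + 41 kg + 181 kg + 6,937 kg = 7,255 kg (over)
Week 45–Week 48: 41 kg + 181 kg + 6,937 kg + 1,803 kg = 8,962 kg (over)
Week 46–Week 49: 181 kg + 6,937 kg + 1,803 kg + 52 kg = 8,973 kg (over)
Week 47–Week 50: 6,937 kg + 1,803 kg + 52 kg + 733 kg = 9,525 kg (over)
6 windows exceed the threshold.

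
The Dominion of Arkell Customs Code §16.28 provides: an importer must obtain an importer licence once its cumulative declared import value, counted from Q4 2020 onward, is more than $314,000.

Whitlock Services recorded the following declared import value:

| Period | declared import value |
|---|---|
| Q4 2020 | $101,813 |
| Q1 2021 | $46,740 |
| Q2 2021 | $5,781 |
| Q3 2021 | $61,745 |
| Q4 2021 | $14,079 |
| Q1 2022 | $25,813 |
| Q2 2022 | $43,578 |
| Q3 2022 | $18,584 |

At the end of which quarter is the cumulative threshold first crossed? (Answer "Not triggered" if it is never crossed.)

Q3 2022

Through Q4 2020: $101,813
Through Q1 2021: $148,553
Through Q2 2021: $154,334
Through Q3 2021: $216,079
Through Q4 2021: $230,158
Through Q1 2022: $255,971
Through Q2 2022: $299,549
Through Q3 2022: $318,133 ← exceeds threshold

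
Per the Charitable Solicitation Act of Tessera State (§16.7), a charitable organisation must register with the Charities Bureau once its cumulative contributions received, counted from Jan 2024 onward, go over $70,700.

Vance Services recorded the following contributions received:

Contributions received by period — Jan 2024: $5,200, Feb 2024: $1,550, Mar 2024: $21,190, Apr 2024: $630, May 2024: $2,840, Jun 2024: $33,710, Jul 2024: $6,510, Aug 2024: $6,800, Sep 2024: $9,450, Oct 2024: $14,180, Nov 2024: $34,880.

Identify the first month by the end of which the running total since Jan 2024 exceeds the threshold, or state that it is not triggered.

Jul 2024

Through Jan 2024: $5,200
Through Feb 2024: $6,750
Through Mar 2024: $27,940
Through Apr 2024: $28,570
Through May 2024: $31,410
Through Jun 2024: $65,120
Through Jul 2024: $71,630 ← exceeds threshold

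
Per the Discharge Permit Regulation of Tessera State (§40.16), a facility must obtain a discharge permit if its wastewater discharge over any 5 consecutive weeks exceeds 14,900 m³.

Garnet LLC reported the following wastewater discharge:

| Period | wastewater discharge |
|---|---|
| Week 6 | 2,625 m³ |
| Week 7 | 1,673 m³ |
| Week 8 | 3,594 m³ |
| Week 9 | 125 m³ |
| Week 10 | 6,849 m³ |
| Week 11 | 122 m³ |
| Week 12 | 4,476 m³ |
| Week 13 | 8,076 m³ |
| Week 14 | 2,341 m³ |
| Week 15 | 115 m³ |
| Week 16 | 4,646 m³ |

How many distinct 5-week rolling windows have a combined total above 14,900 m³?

Week 6–Week 10: 2,625 m³ + 1,673 m³ + 3,594 m³ + 125 m³ + 6,849 m³ = 14,866 m³ (under)
Week 7–Week 11: 1,673 m³ + 3,594 m³ + 125 m³ + 6,849 m³ + 122 m³ = 12,363 m³ (under)
Week 8–Week 12: 3,594 m³ + 125 m³ + 6,849 m³ + 122 m³ + 4,476 m³ = 15,166 m³ (over)
Week 9–Week 13: 125 m³ + 6,849 m³ + 122 m³ + 4,476 m³ + 8,076 m³ = 19,648 m³ (over)
Week 10–Week 14: 6,849 m³ + 122 m³ + 4,476 m³ + 8,076 m³ + 2,341 m³ = 21,864 m³ (over)
Week 11–Week 15: 122 m³ + 4,476 m³ + 8,076 m³ + 2,341 m³ + 115 m³ = 15,130 m³ (over)
Week 12–Week 16: 4,476 m³ + 8,076 m³ + 2,341 m³ + 115 m³ + 4,646 m³ = 19,654 m³ (over)
5 windows exceed the threshold.

5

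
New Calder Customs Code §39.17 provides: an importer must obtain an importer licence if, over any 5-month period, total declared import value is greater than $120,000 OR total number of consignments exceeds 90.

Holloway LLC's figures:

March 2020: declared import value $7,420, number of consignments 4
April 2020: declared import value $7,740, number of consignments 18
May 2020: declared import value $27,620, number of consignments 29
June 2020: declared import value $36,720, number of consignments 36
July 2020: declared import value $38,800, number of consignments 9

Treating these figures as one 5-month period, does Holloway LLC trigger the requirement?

Yes

Total declared import value: $7,420 + $7,740 + $27,620 + $36,720 + $38,800 = $118,300 (≤ $120,000).
Total number of consignments: 4 + 18 + 29 + 36 + 9 = 96 (> 90).
The test is 'or': at least one threshold is exceeded.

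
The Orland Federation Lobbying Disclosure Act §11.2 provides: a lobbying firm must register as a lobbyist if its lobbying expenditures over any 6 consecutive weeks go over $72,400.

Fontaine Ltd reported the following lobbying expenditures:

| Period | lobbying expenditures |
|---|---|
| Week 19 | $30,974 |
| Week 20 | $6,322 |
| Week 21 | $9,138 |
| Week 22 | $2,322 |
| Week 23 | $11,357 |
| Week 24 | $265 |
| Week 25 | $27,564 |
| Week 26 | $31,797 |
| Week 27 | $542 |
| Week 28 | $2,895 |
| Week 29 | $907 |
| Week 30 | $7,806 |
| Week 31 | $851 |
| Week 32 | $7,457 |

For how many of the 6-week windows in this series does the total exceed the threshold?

3

Week 19–Week 24: $30,974 + $6,322 + $9,138 + $2,322 + $11,357 + $265 = $60,378 (under)
Week 20–Week 25: $6,322 + $9,138 + $2,322 + $11,357 + $265 + $27,564 = $56,968 (under)
Week 21–Week 26: $9,138 + $2,322 + $11,357 + $265 + $27,564 + $31,797 = $82,443 (over)
Week 22–Week 27: $2,322 + $11,357 + $265 + $27,564 + $31,797 + $542 = $73,847 (over)
Week 23–Week 28: $11,357 + $265 + $27,564 + $31,797 + $542 + $2,895 = $74,420 (over)
Week 24–Week 29: $265 + $27,564 + $31,797 + $542 + $2,895 + $907 = $63,970 (under)
Week 25–Week 30: $27,564 + $31,797 + $542 + $2,895 + $907 + $7,806 = $71,511 (under)
Week 26–Week 31: $31,797 + $542 + $2,895 + $907 + $7,806 + $851 = $44,798 (under)
Week 27–Week 32: $542 + $2,895 + $907 + $7,806 + $851 + $7,457 = $20,458 (under)
3 windows exceed the threshold.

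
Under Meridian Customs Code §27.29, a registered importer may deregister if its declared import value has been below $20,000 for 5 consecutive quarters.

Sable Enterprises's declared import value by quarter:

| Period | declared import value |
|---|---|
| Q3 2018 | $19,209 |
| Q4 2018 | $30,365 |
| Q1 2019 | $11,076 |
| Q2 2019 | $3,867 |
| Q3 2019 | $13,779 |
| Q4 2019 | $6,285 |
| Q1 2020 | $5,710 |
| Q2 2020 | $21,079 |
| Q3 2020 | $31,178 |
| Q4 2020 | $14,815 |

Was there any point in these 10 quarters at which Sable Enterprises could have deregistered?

Yes

Quarters below $20,000: Q3 2018, Q1 2019, Q2 2019, Q3 2019, Q4 2019, Q1 2020, Q4 2020.
Longest run of consecutive quarters below the threshold: 5.
5 ≥ 5, so Sable Enterprises became eligible.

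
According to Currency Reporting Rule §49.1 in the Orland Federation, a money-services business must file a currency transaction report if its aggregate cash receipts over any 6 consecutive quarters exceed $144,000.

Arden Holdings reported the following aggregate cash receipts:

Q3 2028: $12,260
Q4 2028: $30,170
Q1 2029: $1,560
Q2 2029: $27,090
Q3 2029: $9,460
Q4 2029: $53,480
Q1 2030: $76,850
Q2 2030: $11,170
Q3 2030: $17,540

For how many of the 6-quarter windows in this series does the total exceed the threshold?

Q3 2028–Q4 2029: $12,260 + $30,170 + $1,560 + $27,090 + $9,460 + $53,480 = $134,020 (under)
Q4 2028–Q1 2030: $30,170 + $1,560 + $27,090 + $9,460 + $53,480 + $76,850 = $198,610 (over)
Q1 2029–Q2 2030: $1,560 + $27,090 + $9,460 + $53,480 + $76,850 + $11,170 = $179,610 (over)
Q2 2029–Q3 2030: $27,090 + $9,460 + $53,480 + $76,850 + $11,170 + $17,540 = $195,590 (over)
3 windows exceed the threshold.

3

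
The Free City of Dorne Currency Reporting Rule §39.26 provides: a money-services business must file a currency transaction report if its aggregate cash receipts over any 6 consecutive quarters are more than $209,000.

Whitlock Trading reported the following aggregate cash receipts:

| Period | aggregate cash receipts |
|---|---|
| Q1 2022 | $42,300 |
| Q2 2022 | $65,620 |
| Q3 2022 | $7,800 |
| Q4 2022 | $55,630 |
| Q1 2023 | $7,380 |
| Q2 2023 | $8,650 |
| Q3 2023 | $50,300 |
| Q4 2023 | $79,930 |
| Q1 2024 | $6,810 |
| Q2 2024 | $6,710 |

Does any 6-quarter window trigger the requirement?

Q1 2022–Q2 2023: $42,300 + $65,620 + $7,800 + $55,630 + $7,380 + $8,650 = $187,380 (under)
Q2 2022–Q3 2023: $65,620 + $7,800 + $55,630 + $7,380 + $8,650 + $50,300 = $195,380 (under)
Q3 2022–Q4 2023: $7,800 + $55,630 + $7,380 + $8,650 + $50,300 + $79,930 = $209,690 (over)
Q4 2022–Q1 2024: $55,630 + $7,380 + $8,650 + $50,300 + $79,930 + $6,810 = $208,700 (under)
Q1 2023–Q2 2024: $7,380 + $8,650 + $50,300 + $79,930 + $6,810 + $6,710 = $159,780 (under)
At least one window exceeds $209,000.

Yes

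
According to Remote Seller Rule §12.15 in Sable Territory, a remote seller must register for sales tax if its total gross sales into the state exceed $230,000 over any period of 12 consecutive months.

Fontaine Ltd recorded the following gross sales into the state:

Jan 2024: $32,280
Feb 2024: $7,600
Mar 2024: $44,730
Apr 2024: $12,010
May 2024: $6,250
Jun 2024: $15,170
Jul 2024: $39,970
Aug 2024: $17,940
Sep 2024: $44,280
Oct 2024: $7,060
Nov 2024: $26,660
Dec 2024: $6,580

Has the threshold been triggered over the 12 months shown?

Total gross sales into the state: $32,280 + $7,600 + $44,730 + $12,010 + $6,250 + $15,170 + $39,970 + $17,940 + $44,280 + $7,060 + $26,660 + $6,580 = $260,530.
$260,530 > $230,000, so the threshold is exceeded.

Yes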